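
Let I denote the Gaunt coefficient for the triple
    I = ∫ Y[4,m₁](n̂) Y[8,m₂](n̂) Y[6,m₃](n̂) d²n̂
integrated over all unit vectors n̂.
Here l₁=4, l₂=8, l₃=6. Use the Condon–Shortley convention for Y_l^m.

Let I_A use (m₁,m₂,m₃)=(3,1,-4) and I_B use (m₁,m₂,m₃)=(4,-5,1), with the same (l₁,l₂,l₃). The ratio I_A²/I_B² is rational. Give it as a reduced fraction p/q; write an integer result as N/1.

4375/13728

Shared (l₁,l₂,l₃)=(4,8,6): N and (l;000)² cancel in I_A²/I_B².
A: Δ = 6!·2!·10!/19! = 1/23279256; Racah Σ t=0..1: t=0:+1/261273600 t=1:−1/19353600 = -1/20901888; ⇒ 3j(4 8 6; 3 1 -4)² = 21875/3325608, sgn -1
B: Δ = 6!·2!·10!/19! = 1/23279256; Racah Σ t=0..0: t=0:+1/43545600 = 1/43545600; ⇒ 3j(4 8 6; 4 -5 1)² = 20/969, sgn -1
I_A²/I_B² = (21875/3325608)/(20/969) = 4375/13728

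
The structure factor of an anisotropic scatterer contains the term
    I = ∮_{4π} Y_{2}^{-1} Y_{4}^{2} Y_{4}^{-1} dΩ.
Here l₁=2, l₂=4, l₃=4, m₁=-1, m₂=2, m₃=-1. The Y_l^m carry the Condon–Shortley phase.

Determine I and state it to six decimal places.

0.127700

Rules hold: Σm=0, L=10 even, 2≤4≤6.
N = 5·9·9 = 405
Δ = 2!·2!·6!/11! = 1/13860
Racah Σ t=0..2: t=0:+1/192 t=1:−1/36 t=2:+1/192 = -5/288
⇒ 3j(2 4 4; 0 0 0)² = 20/693, sgn -1
Racah Σ t=1..2: t=1:−1/240 t=2:+1/96 = 1/160
⇒ 3j(2 4 4; -1 2 -1)² = 27/1540, sgn -1
4πI² = N·(3j₀)²·(3jₘ)² = 1215/5929
I = +1·√(0.204925/4π) = 0.12770047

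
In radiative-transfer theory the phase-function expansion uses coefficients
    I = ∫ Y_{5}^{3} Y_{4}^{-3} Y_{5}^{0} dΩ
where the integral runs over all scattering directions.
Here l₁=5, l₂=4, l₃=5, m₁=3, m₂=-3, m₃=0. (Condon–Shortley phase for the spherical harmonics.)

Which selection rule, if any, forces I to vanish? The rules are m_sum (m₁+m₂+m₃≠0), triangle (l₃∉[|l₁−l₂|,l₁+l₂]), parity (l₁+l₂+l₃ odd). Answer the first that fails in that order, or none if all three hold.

azimuthal sum: 3 − 3 + 0 = 0  ✓
1 ≤ 5 ≤ 9 (triangle on l)  ✓
L = 5 + 4 + 5 = 14 (even)  ✓

none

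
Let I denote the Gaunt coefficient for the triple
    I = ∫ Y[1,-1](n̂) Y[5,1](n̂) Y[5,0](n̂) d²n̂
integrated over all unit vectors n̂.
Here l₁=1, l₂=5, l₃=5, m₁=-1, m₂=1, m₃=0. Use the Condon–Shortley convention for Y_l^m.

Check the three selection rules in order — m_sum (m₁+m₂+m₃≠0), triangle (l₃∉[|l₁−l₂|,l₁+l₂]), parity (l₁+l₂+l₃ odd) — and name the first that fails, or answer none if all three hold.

parity

Σmᵢ = 0  ✓
l₃∈[|l₁−l₂|,l₁+l₂]=[4,6], have l₃=5  ✓
Σlᵢ = 11 ⇒ odd  ✗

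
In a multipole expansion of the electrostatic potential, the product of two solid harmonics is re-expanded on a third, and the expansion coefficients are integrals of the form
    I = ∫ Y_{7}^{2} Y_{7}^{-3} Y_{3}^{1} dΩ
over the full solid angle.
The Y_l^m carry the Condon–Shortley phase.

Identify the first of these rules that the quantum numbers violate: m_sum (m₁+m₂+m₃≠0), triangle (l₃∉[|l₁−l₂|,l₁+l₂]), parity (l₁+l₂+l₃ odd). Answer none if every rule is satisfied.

parity

azimuthal sum: 2 − 3 + 1 = 0  ✓
0 ≤ 3 ≤ 14 (triangle on l)  ✓
L = 7 + 7 + 3 = 17 (odd)  ✗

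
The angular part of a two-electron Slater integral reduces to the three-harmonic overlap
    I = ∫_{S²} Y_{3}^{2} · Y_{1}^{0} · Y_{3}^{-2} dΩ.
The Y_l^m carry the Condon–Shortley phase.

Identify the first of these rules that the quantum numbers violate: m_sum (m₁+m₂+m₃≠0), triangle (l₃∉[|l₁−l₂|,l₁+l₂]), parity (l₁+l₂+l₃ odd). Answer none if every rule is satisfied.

m₁+m₂+m₃ = 2 + 0 − 2 = 0  ✓
triangle: |3−1|=2 ≤ l₃=3 ≤ 3+1=4  ✓
parity: l₁+l₂+l₃ = 7 is odd  ✗

parity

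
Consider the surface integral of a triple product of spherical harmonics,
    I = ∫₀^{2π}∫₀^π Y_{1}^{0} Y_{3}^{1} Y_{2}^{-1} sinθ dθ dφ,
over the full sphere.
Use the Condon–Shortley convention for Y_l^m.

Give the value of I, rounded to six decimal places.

m-sum 0 ✓  L=6 even ✓  2≤2≤4 ✓
Π(2lᵢ+1) = 3×7×5 = 105
triangle coeff Δ(1,3,2) = 1/105
Σ_t [1,1]: t=1:−1/4 = -1/4
(3j)²=3/35 [(1 3 2; 0 0 0)], sign=-1
Σ_t [1,1]: t=1:−1/6 = -1/6
(3j)²=8/105 [(1 3 2; 0 1 -1)], sign=+1
⇒ 4πI² = 24/35
I = (-1)√(24/35/(4π)) = -0.23359668

-0.233597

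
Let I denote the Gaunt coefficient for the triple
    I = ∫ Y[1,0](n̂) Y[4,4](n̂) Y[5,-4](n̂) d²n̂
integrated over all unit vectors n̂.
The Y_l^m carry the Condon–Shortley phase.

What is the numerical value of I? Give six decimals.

0.147319

Checks pass: Σm=0; 10 even; l₃=5∈[3,5].
(2·1+1)(2·4+1)(2·5+1) = 297
Δ: 0! 2! 8! / 11! → 1/495
sum: t=0:+1/576 = 1/576
3j²(1 4 5; 0 0 0) = Δ·Π!·Σ² = 5/99  (sign -1)
sum: t=0:+1/40320 = 1/40320
3j²(1 4 5; 0 4 -4) = Δ·Π!·Σ² = 1/55  (sign -1)
combine: 4πI² = 297·5/99·1/55 = 3/11
take √, sign +1: I = 0.14731920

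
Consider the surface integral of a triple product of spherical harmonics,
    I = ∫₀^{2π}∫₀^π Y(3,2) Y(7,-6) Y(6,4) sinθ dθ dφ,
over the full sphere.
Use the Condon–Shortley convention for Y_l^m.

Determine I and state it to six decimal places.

Checks pass: Σm=0; 16 even; l₃=6∈[4,10].
(2·3+1)(2·7+1)(2·6+1) = 1365
Δ: 4! 2! 10! / 17! → 1/2042040
sum: t=1:−1/207360 t=2:+1/57600 t=3:−1/207360 = 1/129600
3j²(3 7 6; 0 0 0) = Δ·Π!·Σ² = 168/12155  (sign +1)
sum: t=0:+1/8709120 t=1:−1/43545600 = 1/10886400
3j²(3 7 6; 2 -6 4) = Δ·Π!·Σ² = 8/357  (sign +1)
combine: 4πI² = 1365·168/12155·8/357 = 1344/3179
take √, sign +1: I = 0.18342116

0.183421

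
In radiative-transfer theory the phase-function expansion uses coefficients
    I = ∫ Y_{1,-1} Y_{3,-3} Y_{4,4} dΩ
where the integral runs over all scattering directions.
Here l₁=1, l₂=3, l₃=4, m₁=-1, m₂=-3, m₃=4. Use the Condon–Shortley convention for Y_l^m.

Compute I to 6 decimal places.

0.325735

m-sum 0 ✓  L=8 even ✓  2≤4≤4 ✓
Π(2lᵢ+1) = 3×7×9 = 189
triangle coeff Δ(1,3,4) = 1/252
Σ_t [0,0]: t=0:+1/36 = 1/36
(3j)²=4/63 [(1 3 4; 0 0 0)], sign=+1
Σ_t [0,0]: t=0:+1/1440 = 1/1440
(3j)²=1/9 [(1 3 4; -1 -3 4)], sign=+1
⇒ 4πI² = 4/3
I = (+1)√(4/3/(4π)) = 0.32573501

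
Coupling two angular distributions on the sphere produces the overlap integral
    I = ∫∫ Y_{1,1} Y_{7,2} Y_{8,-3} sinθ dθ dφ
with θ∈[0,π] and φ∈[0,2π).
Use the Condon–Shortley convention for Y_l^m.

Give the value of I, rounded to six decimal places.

-0.226917

m-sum 0 ✓  L=16 even ✓  6≤8≤8 ✓
Π(2lᵢ+1) = 3×15×17 = 765
triangle coeff Δ(1,7,8) = 1/2040
Σ_t [0,0]: t=0:+1/25401600 = 1/25401600
(3j)²=8/255 [(1 7 8; 0 0 0)], sign=+1
Σ_t [0,0]: t=0:+1/87091200 = 1/87091200
(3j)²=11/408 [(1 7 8; 1 2 -3)], sign=-1
⇒ 4πI² = 11/17
I = (-1)√(11/17/(4π)) = -0.22691696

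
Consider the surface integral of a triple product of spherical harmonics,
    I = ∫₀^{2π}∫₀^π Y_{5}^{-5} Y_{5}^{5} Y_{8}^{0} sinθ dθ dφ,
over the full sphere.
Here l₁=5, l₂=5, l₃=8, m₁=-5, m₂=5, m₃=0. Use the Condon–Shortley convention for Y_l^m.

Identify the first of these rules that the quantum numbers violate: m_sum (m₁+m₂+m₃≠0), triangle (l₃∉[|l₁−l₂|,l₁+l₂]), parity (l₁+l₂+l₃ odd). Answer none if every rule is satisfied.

azimuthal sum: -5 + 5 + 0 = 0  ✓
0 ≤ 8 ≤ 10 (triangle on l)  ✓
L = 5 + 5 + 8 = 18 (even)  ✓

none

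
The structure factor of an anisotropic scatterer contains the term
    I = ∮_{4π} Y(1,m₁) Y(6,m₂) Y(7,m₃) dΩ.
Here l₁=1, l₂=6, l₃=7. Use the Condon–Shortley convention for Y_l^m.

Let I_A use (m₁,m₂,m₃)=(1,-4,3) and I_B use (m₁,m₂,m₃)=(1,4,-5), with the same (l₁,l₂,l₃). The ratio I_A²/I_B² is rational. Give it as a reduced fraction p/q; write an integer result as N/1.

Shared (l₁,l₂,l₃)=(1,6,7): N and (l;000)² cancel in I_A²/I_B².
A: Δ = 0!·2!·12!/15! = 1/1365; Racah Σ t=0..0: t=0:+1/14515200 = 1/14515200; ⇒ 3j(1 6 7; 1 -4 3)² = 2/455, sgn +1
B: Δ = 0!·2!·12!/15! = 1/1365; Racah Σ t=0..0: t=0:+1/14515200 = 1/14515200; ⇒ 3j(1 6 7; 1 4 -5)² = 22/455, sgn +1
I_A²/I_B² = (2/455)/(22/455) = 1/11

1/11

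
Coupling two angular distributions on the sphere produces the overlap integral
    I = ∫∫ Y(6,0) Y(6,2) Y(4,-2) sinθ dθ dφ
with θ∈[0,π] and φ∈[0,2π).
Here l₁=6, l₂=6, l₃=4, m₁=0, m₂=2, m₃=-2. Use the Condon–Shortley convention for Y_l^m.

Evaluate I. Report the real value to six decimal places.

-0.107540

Checks pass: Σm=0; 16 even; l₃=4∈[0,12].
(2·6+1)(2·6+1)(2·4+1) = 1521
Δ: 8! 4! 4! / 17! → 1/15315300
sum: t=2:+1/829440 t=3:−1/25920 t=4:+1/9216 t=5:−1/25920 t=6:+1/829440 = 7/207360
3j²(6 6 4; 0 0 0) = Δ·Π!·Σ² = 28/2431  (sign +1)
sum: t=4:+1/55296 t=5:−1/25920 t=6:+1/138240 = -11/829440
3j²(6 6 4; 0 2 -2) = Δ·Π!·Σ² = 11/1326  (sign -1)
combine: 4πI² = 1521·28/2431·11/1326 = 42/289
take √, sign -1: I = -0.10754019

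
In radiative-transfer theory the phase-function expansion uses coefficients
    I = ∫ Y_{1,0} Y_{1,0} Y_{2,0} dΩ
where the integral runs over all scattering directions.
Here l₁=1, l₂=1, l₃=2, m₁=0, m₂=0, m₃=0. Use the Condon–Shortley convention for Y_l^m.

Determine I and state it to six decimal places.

0.252313

Checks pass: Σm=0; 4 even; l₃=2∈[0,2].
(2·1+1)(2·1+1)(2·2+1) = 45
Δ: 0! 2! 2! / 5! → 1/30
sum: t=0:+1/1 = 1/1
3j²(1 1 2; 0 0 0) = Δ·Π!·Σ² = 2/15  (sign +1)
(m-triple is (0,0,0) — same symbol as above.)
combine: 4πI² = 45·2/15·2/15 = 4/5
take √, sign +1: I = 0.25231325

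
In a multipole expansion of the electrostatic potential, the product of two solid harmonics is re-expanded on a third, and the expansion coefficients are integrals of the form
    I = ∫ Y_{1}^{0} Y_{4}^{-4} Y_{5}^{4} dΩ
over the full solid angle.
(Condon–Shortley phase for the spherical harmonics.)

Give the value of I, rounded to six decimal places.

0.147319

Rules hold: Σm=0, L=10 even, 3≤5≤5.
N = 3·9·11 = 297
Δ = 0!·2!·8!/11! = 1/495
Racah Σ t=0..0: t=0:+1/576 = 1/576
⇒ 3j(1 4 5; 0 0 0)² = 5/99, sgn -1
Racah Σ t=0..0: t=0:+1/40320 = 1/40320
⇒ 3j(1 4 5; 0 -4 4)² = 1/55, sgn -1
4πI² = N·(3j₀)²·(3jₘ)² = 3/11
I = +1·√(0.272727/4π) = 0.14731920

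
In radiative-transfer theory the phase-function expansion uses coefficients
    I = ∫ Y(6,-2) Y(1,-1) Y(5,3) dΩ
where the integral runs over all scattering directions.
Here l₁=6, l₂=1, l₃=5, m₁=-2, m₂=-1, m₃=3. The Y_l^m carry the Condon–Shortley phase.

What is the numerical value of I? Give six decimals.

0.100084

m-sum 0 ✓  L=12 even ✓  5≤5≤7 ✓
Π(2lᵢ+1) = 13×3×11 = 429
triangle coeff Δ(6,1,5) = 1/858
Σ_t [1,1]: t=1:−1/14400 = -1/14400
(3j)²=6/143 [(6 1 5; 0 0 0)], sign=+1
Σ_t [0,0]: t=0:+1/161280 = 1/161280
(3j)²=1/143 [(6 1 5; -2 -1 3)], sign=+1
⇒ 4πI² = 18/143
I = (+1)√(18/143/(4π)) = 0.10008369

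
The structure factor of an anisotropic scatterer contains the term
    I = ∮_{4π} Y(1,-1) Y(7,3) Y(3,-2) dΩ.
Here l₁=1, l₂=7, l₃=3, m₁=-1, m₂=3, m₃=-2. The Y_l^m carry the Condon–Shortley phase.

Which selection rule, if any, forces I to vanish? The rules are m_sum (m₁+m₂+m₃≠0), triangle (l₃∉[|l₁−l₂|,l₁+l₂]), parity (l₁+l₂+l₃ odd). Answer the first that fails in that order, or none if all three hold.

Σmᵢ = 0  ✓
l₃∈[|l₁−l₂|,l₁+l₂]=[6,8], have l₃=3  ✗
Σlᵢ = 11 ⇒ odd

triangle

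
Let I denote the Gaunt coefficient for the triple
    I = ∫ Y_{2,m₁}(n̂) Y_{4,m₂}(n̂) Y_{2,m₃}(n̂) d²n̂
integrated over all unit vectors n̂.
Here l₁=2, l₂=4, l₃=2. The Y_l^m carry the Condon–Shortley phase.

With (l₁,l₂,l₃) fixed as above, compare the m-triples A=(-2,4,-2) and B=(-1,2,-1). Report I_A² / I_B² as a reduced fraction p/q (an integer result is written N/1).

Same 2,4,2: normalisation and zero-m 3j drop out of the ratio.
A: Δ: 4! 0! 4! / 9! → 1/630; sum: t=4:+1/576 = 1/576; 3j²(2 4 2; -2 4 -2) = Δ·Π!·Σ² = 1/9  (sign +1)
B: Δ: 4! 0! 4! / 9! → 1/630; sum: t=3:−1/36 = -1/36; 3j²(2 4 2; -1 2 -1) = Δ·Π!·Σ² = 4/63  (sign +1)
I_A²/I_B² = (1/9)/(4/63) = 7/4

7/4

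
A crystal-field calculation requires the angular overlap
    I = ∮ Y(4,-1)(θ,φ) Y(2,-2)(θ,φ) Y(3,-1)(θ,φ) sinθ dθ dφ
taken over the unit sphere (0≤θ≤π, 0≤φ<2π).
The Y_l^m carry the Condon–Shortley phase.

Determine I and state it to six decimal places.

0.000000

m-sum = -1 − 2 − 1 = -4 ≠ 0 ⇒ I = 0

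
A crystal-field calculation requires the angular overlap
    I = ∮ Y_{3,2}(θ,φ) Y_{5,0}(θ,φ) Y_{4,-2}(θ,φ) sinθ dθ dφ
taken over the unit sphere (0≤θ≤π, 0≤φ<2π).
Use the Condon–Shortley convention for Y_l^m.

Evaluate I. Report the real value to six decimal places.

Checks pass: Σm=0; 12 even; l₃=4∈[2,8].
(2·3+1)(2·5+1)(2·4+1) = 693
Δ: 4! 2! 6! / 13! → 1/180180
sum: t=1:−1/576 t=2:+1/144 t=3:−1/576 = 1/288
3j²(3 5 4; 0 0 0) = Δ·Π!·Σ² = 20/1001  (sign +1)
sum: t=0:+1/2880 t=1:−1/576 = -1/720
3j²(3 5 4; 2 0 -2) = Δ·Π!·Σ² = 80/3003  (sign -1)
combine: 4πI² = 693·20/1001·80/3003 = 4800/13013
take √, sign -1: I = -0.17132746

-0.171327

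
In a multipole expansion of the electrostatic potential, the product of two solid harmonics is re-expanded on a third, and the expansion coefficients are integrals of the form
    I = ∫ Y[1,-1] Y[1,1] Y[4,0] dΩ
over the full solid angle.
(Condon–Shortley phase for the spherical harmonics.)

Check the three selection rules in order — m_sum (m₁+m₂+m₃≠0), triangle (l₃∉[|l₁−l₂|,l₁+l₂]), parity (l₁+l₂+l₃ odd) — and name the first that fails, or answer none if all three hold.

azimuthal sum: -1 + 1 + 0 = 0  ✓
0 ≤ 4 ≤ 2 (triangle on l)  ✗
L = 1 + 1 + 4 = 6 (even)

triangle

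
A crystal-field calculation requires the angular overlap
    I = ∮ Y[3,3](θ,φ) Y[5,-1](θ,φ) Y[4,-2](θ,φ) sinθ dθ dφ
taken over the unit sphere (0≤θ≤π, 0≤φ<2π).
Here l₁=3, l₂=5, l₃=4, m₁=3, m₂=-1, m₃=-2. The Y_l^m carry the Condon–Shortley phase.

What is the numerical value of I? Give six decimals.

Checks pass: Σm=0; 12 even; l₃=4∈[2,8].
(2·3+1)(2·5+1)(2·4+1) = 693
Δ: 4! 2! 6! / 13! → 1/180180
sum: t=1:−1/576 t=2:+1/144 t=3:−1/576 = 1/288
3j²(3 5 4; 0 0 0) = Δ·Π!·Σ² = 20/1001  (sign +1)
sum: t=0:+1/2304 = 1/2304
3j²(3 5 4; 3 -1 -2) = Δ·Π!·Σ² = 75/4004  (sign +1)
combine: 4πI² = 693·20/1001·75/4004 = 3375/13013
take √, sign +1: I = 0.14366244

0.143662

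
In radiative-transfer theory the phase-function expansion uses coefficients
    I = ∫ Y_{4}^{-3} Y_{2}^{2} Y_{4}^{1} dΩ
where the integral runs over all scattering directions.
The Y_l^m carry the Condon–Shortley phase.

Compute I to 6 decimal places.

0.159270

Rules hold: Σm=0, L=10 even, 2≤4≤6.
N = 9·5·9 = 405
Δ = 2!·6!·2!/11! = 1/13860
Racah Σ t=0..2: t=0:+1/192 t=1:−1/36 t=2:+1/192 = -5/288
⇒ 3j(4 2 4; 0 0 0)² = 20/693, sgn -1
Racah Σ t=2..2: t=2:+1/480 = 1/480
⇒ 3j(4 2 4; -3 2 1)² = 3/110, sgn -1
4πI² = N·(3j₀)²·(3jₘ)² = 270/847
I = +1·√(0.318772/4π) = 0.15927046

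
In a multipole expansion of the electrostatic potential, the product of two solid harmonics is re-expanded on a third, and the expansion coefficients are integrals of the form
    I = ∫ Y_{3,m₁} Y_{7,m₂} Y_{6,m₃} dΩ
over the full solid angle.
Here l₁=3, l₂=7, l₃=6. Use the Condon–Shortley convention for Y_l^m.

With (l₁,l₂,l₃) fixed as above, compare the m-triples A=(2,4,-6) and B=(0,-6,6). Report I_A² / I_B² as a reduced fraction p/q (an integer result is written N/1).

Same 3,7,6: normalisation and zero-m 3j drop out of the ratio.
A: Δ: 4! 2! 10! / 17! → 1/2042040; sum: t=1:−1/43545600 = -1/43545600; 3j²(3 7 6; 2 4 -6) = Δ·Π!·Σ² = 11/3094  (sign -1)
B: Δ: 4! 2! 10! / 17! → 1/2042040; sum: t=1:−1/43545600 = -1/43545600; 3j²(3 7 6; 0 -6 6) = Δ·Π!·Σ² = 33/1190  (sign -1)
I_A²/I_B² = (11/3094)/(33/1190) = 5/39

5/39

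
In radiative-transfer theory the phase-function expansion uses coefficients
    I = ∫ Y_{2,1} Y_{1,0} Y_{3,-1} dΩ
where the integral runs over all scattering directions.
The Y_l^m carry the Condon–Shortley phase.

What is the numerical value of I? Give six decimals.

-0.233597

m-sum 0 ✓  L=6 even ✓  1≤3≤3 ✓
Π(2lᵢ+1) = 5×3×7 = 105
triangle coeff Δ(2,1,3) = 1/105
Σ_t [0,0]: t=0:+1/4 = 1/4
(3j)²=3/35 [(2 1 3; 0 0 0)], sign=-1
Σ_t [0,0]: t=0:+1/6 = 1/6
(3j)²=8/105 [(2 1 3; 1 0 -1)], sign=+1
⇒ 4πI² = 24/35
I = (-1)√(24/35/(4π)) = -0.23359668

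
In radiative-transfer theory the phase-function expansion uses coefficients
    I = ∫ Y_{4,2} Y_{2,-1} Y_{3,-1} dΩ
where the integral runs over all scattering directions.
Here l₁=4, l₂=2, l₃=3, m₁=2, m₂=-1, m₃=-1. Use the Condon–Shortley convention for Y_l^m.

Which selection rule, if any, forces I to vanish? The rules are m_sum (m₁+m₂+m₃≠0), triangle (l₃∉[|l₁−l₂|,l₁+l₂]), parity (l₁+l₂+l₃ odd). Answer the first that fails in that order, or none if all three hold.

m₁+m₂+m₃ = 2 − 1 − 1 = 0  ✓
triangle: |4−2|=2 ≤ l₃=3 ≤ 4+2=6  ✓
parity: l₁+l₂+l₃ = 9 is odd  ✗

parity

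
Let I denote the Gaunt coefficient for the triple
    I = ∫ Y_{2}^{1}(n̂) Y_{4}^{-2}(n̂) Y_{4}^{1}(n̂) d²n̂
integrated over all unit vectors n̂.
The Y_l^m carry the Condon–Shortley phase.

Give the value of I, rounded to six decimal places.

0.127700

Checks pass: Σm=0; 10 even; l₃=4∈[2,6].
(2·2+1)(2·4+1)(2·4+1) = 405
Δ: 2! 2! 6! / 11! → 1/13860
sum: t=0:+1/192 t=1:−1/36 t=2:+1/192 = -5/288
3j²(2 4 4; 0 0 0) = Δ·Π!·Σ² = 20/693  (sign -1)
sum: t=0:+1/96 t=1:−1/240 = 1/160
3j²(2 4 4; 1 -2 1) = Δ·Π!·Σ² = 27/1540  (sign -1)
combine: 4πI² = 405·20/693·27/1540 = 1215/5929
take √, sign +1: I = 0.12770047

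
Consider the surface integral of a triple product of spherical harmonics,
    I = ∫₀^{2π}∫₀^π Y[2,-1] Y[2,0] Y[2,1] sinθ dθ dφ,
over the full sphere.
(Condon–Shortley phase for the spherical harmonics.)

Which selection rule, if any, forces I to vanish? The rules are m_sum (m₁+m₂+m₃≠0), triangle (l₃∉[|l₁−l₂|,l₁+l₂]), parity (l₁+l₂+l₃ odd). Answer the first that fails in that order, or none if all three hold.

azimuthal sum: -1 + 0 + 1 = 0  ✓
0 ≤ 2 ≤ 4 (triangle on l)  ✓
L = 2 + 2 + 2 = 6 (even)  ✓

none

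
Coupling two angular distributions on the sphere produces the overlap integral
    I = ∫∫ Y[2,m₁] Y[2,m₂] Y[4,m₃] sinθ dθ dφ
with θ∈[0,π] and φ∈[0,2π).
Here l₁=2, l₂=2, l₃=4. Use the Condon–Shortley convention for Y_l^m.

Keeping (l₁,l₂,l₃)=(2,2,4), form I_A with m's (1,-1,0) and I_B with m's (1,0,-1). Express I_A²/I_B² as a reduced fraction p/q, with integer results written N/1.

Shared (l₁,l₂,l₃)=(2,2,4): N and (l;000)² cancel in I_A²/I_B².
A: Δ = 0!·4!·4!/9! = 1/630; Racah Σ t=0..0: t=0:+1/36 = 1/36; ⇒ 3j(2 2 4; 1 -1 0)² = 8/315, sgn +1
B: Δ = 0!·4!·4!/9! = 1/630; Racah Σ t=0..0: t=0:+1/24 = 1/24; ⇒ 3j(2 2 4; 1 0 -1)² = 1/21, sgn -1
I_A²/I_B² = (8/315)/(1/21) = 8/15

8/15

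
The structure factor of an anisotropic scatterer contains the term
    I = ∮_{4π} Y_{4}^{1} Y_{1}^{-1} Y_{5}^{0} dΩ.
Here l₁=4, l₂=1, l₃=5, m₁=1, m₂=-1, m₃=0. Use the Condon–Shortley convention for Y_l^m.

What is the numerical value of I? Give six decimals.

Rules hold: Σm=0, L=10 even, 3≤5≤5.
N = 9·3·11 = 297
Δ = 0!·8!·2!/11! = 1/495
Racah Σ t=0..0: t=0:+1/576 = 1/576
⇒ 3j(4 1 5; 0 0 0)² = 5/99, sgn -1
Racah Σ t=0..0: t=0:+1/1440 = 1/1440
⇒ 3j(4 1 5; 1 -1 0)² = 2/99, sgn -1
4πI² = N·(3j₀)²·(3jₘ)² = 10/33
I = +1·√(0.30303/4π) = 0.15528807

0.155288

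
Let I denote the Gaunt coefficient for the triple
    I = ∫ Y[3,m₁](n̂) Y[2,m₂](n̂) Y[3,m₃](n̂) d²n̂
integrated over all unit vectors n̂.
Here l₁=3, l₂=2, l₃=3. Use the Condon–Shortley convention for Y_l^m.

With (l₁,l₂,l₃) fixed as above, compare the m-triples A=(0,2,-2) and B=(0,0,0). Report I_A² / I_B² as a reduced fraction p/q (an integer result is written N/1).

Shared (l₁,l₂,l₃)=(3,2,3): N and (l;000)² cancel in I_A²/I_B².
A: Δ = 2!·4!·2!/9! = 1/3780; Racah Σ t=2..2: t=2:+1/24 = 1/24; ⇒ 3j(3 2 3; 0 2 -2)² = 1/21, sgn -1
B: Δ = 2!·4!·2!/9! = 1/3780; Racah Σ t=0..2: t=0:+1/24 t=1:−1/4 t=2:+1/24 = -1/6; ⇒ 3j(3 2 3; 0 0 0)² = 4/105, sgn +1
I_A²/I_B² = (1/21)/(4/105) = 5/4

5/4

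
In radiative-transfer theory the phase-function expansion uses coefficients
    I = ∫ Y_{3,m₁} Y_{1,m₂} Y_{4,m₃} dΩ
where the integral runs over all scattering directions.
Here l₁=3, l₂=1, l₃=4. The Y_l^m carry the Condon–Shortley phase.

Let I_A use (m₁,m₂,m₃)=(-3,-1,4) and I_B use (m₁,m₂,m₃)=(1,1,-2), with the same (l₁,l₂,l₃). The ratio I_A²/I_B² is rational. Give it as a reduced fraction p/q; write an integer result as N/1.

28/15

l's match ⇒ only the (l;m) 3-j factors differ between A and B.
A: triangle coeff Δ(3,1,4) = 1/252; Σ_t [0,0]: t=0:+1/1440 = 1/1440; (3j)²=1/9 [(3 1 4; -3 -1 4)], sign=+1
B: triangle coeff Δ(3,1,4) = 1/252; Σ_t [0,0]: t=0:+1/96 = 1/96; (3j)²=5/84 [(3 1 4; 1 1 -2)], sign=+1
I_A²/I_B² = (1/9)/(5/84) = 28/15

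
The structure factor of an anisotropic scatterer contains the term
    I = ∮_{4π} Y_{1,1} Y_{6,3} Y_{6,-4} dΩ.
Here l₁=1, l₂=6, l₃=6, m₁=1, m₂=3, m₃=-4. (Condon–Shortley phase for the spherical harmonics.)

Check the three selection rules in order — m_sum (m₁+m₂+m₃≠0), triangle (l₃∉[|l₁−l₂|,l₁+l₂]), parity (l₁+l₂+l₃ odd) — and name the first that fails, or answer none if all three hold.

parity

Σmᵢ = 0  ✓
l₃∈[|l₁−l₂|,l₁+l₂]=[5,7], have l₃=6  ✓
Σlᵢ = 13 ⇒ odd  ✗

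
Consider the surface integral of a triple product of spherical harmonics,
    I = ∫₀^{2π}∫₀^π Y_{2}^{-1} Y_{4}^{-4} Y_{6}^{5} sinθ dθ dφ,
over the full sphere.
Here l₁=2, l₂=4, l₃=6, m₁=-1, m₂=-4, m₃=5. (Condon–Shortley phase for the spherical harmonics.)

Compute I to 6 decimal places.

Checks pass: Σm=0; 12 even; l₃=6∈[2,6].
(2·2+1)(2·4+1)(2·6+1) = 585
Δ: 0! 4! 8! / 13! → 1/6435
sum: t=0:+1/2304 = 1/2304
3j²(2 4 6; 0 0 0) = Δ·Π!·Σ² = 5/143  (sign +1)
sum: t=0:+1/241920 = 1/241920
3j²(2 4 6; -1 -4 5) = Δ·Π!·Σ² = 1/39  (sign -1)
combine: 4πI² = 585·5/143·1/39 = 75/143
take √, sign -1: I = -0.20429497

-0.204295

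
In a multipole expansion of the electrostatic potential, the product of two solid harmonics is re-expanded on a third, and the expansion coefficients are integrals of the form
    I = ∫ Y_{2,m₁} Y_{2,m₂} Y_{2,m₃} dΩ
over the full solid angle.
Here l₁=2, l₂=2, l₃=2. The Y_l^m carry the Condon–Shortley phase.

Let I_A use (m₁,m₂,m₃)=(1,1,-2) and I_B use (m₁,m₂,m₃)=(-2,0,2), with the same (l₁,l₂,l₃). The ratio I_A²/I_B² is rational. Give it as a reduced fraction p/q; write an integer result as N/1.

Shared (l₁,l₂,l₃)=(2,2,2): N and (l;000)² cancel in I_A²/I_B².
A: Δ = 2!·2!·2!/7! = 1/630; Racah Σ t=1..1: t=1:−1/4 = -1/4; ⇒ 3j(2 2 2; 1 1 -2)² = 3/35, sgn -1
B: Δ = 2!·2!·2!/7! = 1/630; Racah Σ t=2..2: t=2:+1/8 = 1/8; ⇒ 3j(2 2 2; -2 0 2)² = 2/35, sgn +1
I_A²/I_B² = (3/35)/(2/35) = 3/2

3/2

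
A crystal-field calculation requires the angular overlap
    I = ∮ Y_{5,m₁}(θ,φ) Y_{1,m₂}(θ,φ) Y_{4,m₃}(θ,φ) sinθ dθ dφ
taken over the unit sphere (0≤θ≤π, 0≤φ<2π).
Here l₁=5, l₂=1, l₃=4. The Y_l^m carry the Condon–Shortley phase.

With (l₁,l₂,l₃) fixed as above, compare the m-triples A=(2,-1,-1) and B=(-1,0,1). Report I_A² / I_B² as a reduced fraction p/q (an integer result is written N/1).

Shared (l₁,l₂,l₃)=(5,1,4): N and (l;000)² cancel in I_A²/I_B².
A: Δ = 2!·8!·0!/11! = 1/495; Racah Σ t=0..0: t=0:+1/1440 = 1/1440; ⇒ 3j(5 1 4; 2 -1 -1)² = 7/165, sgn -1
B: Δ = 2!·8!·0!/11! = 1/495; Racah Σ t=1..1: t=1:−1/720 = -1/720; ⇒ 3j(5 1 4; -1 0 1)² = 8/165, sgn +1
I_A²/I_B² = (7/165)/(8/165) = 7/8

7/8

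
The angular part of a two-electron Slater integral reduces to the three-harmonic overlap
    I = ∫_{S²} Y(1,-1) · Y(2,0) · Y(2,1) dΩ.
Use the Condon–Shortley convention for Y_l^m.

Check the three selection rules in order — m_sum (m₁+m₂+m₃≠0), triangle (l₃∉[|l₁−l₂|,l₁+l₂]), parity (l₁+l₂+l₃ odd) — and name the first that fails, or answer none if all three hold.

parity

azimuthal sum: -1 + 0 + 1 = 0  ✓
1 ≤ 2 ≤ 3 (triangle on l)  ✓
L = 1 + 2 + 2 = 5 (odd)  ✗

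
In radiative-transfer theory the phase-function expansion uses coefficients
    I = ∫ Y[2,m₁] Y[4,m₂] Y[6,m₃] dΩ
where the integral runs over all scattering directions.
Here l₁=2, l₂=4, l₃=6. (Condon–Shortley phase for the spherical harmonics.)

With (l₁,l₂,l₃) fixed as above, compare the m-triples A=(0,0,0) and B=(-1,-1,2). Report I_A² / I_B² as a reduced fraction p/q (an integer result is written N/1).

l's match ⇒ only the (l;m) 3-j factors differ between A and B.
A: triangle coeff Δ(2,4,6) = 1/6435; Σ_t [0,0]: t=0:+1/2304 = 1/2304; (3j)²=5/143 [(2 4 6; 0 0 0)], sign=+1
B: triangle coeff Δ(2,4,6) = 1/6435; Σ_t [0,0]: t=0:+1/4320 = 1/4320; (3j)²=224/6435 [(2 4 6; -1 -1 2)], sign=+1
I_A²/I_B² = (5/143)/(224/6435) = 225/224

225/224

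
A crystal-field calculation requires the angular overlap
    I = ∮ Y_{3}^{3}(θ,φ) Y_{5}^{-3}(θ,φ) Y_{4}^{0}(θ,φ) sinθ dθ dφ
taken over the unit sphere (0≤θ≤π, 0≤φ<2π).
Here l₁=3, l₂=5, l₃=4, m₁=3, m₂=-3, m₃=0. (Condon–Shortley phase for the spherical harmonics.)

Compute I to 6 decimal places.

0.196280

m-sum 0 ✓  L=12 even ✓  2≤4≤8 ✓
Π(2lᵢ+1) = 7×11×9 = 693
triangle coeff Δ(3,5,4) = 1/180180
Σ_t [1,3]: t=1:−1/576 t=2:+1/144 t=3:−1/576 = 1/288
(3j)²=20/1001 [(3 5 4; 0 0 0)], sign=+1
Σ_t [0,0]: t=0:+1/2304 = 1/2304
(3j)²=5/143 [(3 5 4; 3 -3 0)], sign=+1
⇒ 4πI² = 900/1859
I = (+1)√(900/1859/(4π)) = 0.19628026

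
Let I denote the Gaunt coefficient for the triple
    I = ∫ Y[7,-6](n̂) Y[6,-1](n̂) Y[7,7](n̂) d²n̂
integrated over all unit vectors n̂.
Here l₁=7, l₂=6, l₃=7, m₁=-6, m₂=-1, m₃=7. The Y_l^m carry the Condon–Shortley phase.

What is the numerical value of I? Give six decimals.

m-sum 0 ✓  L=20 even ✓  1≤7≤13 ✓
Π(2lᵢ+1) = 15×13×15 = 2925
triangle coeff Δ(7,6,7) = 1/2444321880
Σ_t [0,6]: t=0:+1/2612736000 t=1:−1/20736000 t=2:+1/1658880 t=3:−1/746496 t=4:+1/1658880 t=5:−1/20736000 t=6:+1/2612736000 = -1/4354560
(3j)²=1000/138567 [(7 6 7; 0 0 0)], sign=+1
Σ_t [5,5]: t=5:−1/3483648000 = -1/3483648000
(3j)²=143/12920 [(7 6 7; -6 -1 7)], sign=-1
⇒ 4πI² = 24375/104329
I = (-1)√(24375/104329/(4π)) = -0.13635305

-0.136353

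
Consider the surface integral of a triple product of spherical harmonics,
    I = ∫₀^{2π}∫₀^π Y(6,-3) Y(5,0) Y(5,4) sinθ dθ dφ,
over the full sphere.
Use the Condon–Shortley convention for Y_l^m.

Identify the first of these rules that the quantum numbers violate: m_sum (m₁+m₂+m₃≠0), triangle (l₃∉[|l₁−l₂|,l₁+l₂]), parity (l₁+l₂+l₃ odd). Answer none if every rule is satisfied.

Σmᵢ = 1  ✗
l₃∈[|l₁−l₂|,l₁+l₂]=[1,11], have l₃=5
Σlᵢ = 16 ⇒ even

m_sum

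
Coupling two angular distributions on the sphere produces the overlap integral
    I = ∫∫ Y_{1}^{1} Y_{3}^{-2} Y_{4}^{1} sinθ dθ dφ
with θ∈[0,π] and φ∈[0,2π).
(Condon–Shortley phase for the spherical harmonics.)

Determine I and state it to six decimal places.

-0.106622

Rules hold: Σm=0, L=8 even, 2≤4≤4.
N = 3·7·9 = 189
Δ = 0!·2!·6!/9! = 1/252
Racah Σ t=0..0: t=0:+1/36 = 1/36
⇒ 3j(1 3 4; 0 0 0)² = 4/63, sgn +1
Racah Σ t=0..0: t=0:+1/240 = 1/240
⇒ 3j(1 3 4; 1 -2 1)² = 1/84, sgn -1
4πI² = N·(3j₀)²·(3jₘ)² = 1/7
I = -1·√(0.142857/4π) = -0.10662181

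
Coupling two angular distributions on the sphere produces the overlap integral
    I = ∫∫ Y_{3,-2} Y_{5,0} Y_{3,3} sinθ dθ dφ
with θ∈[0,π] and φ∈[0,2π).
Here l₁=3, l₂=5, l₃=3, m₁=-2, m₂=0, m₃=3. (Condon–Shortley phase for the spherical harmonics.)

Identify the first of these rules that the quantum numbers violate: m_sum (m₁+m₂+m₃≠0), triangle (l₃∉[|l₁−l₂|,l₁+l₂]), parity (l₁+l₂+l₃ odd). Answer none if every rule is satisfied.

m₁+m₂+m₃ = -2 + 0 + 3 = 1  ✗
triangle: |3−5|=2 ≤ l₃=3 ≤ 3+5=8
parity: l₁+l₂+l₃ = 11 is odd

m_sum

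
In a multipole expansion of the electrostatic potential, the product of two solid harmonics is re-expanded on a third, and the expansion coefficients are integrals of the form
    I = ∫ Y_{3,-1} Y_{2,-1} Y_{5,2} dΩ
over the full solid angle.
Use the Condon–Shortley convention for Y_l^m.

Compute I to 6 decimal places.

Checks pass: Σm=0; 10 even; l₃=5∈[1,5].
(2·3+1)(2·2+1)(2·5+1) = 385
Δ: 0! 6! 4! / 11! → 1/2310
sum: t=0:+1/144 = 1/144
3j²(3 2 5; 0 0 0) = Δ·Π!·Σ² = 10/231  (sign -1)
sum: t=0:+1/288 = 1/288
3j²(3 2 5; -1 -1 2) = Δ·Π!·Σ² = 1/22  (sign -1)
combine: 4πI² = 385·10/231·1/22 = 25/33
take √, sign +1: I = 0.24553200

0.245532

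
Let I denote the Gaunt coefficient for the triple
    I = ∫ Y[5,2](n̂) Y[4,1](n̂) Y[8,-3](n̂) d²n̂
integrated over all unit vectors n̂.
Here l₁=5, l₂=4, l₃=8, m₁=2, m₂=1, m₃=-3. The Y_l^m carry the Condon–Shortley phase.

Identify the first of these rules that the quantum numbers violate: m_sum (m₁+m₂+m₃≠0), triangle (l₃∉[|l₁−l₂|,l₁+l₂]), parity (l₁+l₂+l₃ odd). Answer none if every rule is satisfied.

azimuthal sum: 2 + 1 − 3 = 0  ✓
1 ≤ 8 ≤ 9 (triangle on l)  ✓
L = 5 + 4 + 8 = 17 (odd)  ✗

parity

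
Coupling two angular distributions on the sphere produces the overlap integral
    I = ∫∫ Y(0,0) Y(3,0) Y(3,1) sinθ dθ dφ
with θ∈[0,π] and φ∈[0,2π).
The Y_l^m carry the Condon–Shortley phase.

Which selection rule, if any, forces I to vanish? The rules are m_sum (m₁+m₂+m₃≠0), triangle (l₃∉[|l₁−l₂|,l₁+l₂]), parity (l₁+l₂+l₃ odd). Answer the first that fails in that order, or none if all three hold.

m₁+m₂+m₃ = 0 + 0 + 1 = 1  ✗
triangle: |0−3|=3 ≤ l₃=3 ≤ 0+3=3
parity: l₁+l₂+l₃ = 6 is even

m_sum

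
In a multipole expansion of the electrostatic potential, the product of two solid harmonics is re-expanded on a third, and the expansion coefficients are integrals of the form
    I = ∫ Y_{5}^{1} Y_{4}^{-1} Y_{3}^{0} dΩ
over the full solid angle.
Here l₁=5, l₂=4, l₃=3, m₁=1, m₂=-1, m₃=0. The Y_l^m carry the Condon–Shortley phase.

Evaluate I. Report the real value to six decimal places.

-0.115089

Rules hold: Σm=0, L=12 even, 1≤3≤9.
N = 11·9·7 = 693
Δ = 6!·4!·2!/13! = 1/180180
Racah Σ t=2..4: t=2:+1/576 t=3:−1/144 t=4:+1/576 = -1/288
⇒ 3j(5 4 3; 0 0 0)² = 20/1001, sgn +1
Racah Σ t=1..3: t=1:−1/1440 t=2:+1/192 t=3:−1/432 = 19/8640
⇒ 3j(5 4 3; 1 -1 0)² = 361/30030, sgn -1
4πI² = N·(3j₀)²·(3jₘ)² = 2166/13013
I = -1·√(0.166449/4π) = -0.11508947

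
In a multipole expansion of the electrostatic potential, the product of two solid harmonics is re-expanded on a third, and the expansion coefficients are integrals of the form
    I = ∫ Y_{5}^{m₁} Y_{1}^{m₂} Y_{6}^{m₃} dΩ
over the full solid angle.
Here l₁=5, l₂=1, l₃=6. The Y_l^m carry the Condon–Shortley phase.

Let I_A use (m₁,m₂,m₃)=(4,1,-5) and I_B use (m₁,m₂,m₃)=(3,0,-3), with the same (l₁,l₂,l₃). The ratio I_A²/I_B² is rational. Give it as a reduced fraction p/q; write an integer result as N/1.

Same 5,1,6: normalisation and zero-m 3j drop out of the ratio.
A: Δ: 0! 10! 2! / 13! → 1/858; sum: t=0:+1/725760 = 1/725760; 3j²(5 1 6; 4 1 -5) = Δ·Π!·Σ² = 5/78  (sign -1)
B: Δ: 0! 10! 2! / 13! → 1/858; sum: t=0:+1/80640 = 1/80640; 3j²(5 1 6; 3 0 -3) = Δ·Π!·Σ² = 9/286  (sign -1)
I_A²/I_B² = (5/78)/(9/286) = 55/27

55/27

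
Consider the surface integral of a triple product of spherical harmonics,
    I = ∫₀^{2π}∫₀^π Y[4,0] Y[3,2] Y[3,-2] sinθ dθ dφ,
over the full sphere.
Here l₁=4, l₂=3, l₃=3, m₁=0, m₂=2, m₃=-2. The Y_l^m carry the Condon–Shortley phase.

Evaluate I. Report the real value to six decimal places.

-0.179515

m-sum 0 ✓  L=10 even ✓  1≤3≤7 ✓
Π(2lᵢ+1) = 9×7×7 = 441
triangle coeff Δ(4,3,3) = 1/34650
Σ_t [1,3]: t=1:−1/72 t=2:+1/16 t=3:−1/72 = 5/144
(3j)²=2/77 [(4 3 3; 0 0 0)], sign=-1
Σ_t [3,4]: t=3:−1/72 t=4:+1/576 = -7/576
(3j)²=7/198 [(4 3 3; 0 2 -2)], sign=+1
⇒ 4πI² = 49/121
I = (-1)√(49/121/(4π)) = -0.17951487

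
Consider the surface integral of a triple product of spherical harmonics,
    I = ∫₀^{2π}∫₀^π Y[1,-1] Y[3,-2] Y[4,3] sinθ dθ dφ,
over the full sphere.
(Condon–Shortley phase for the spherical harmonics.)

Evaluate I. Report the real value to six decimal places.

Checks pass: Σm=0; 8 even; l₃=4∈[2,4].
(2·1+1)(2·3+1)(2·4+1) = 189
Δ: 0! 2! 6! / 9! → 1/252
sum: t=0:+1/36 = 1/36
3j²(1 3 4; 0 0 0) = Δ·Π!·Σ² = 4/63  (sign +1)
sum: t=0:+1/240 = 1/240
3j²(1 3 4; -1 -2 3) = Δ·Π!·Σ² = 1/12  (sign -1)
combine: 4πI² = 189·4/63·1/12 = 1/1
take √, sign -1: I = -0.28209479

-0.282095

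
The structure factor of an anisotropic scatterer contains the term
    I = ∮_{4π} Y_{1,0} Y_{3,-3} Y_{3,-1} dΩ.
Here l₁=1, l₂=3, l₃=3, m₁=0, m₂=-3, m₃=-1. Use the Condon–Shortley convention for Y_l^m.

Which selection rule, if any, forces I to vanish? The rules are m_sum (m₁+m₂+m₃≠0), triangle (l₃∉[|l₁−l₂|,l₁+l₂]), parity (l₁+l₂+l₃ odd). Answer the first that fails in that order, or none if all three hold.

Σmᵢ = -4  ✗
l₃∈[|l₁−l₂|,l₁+l₂]=[2,4], have l₃=3
Σlᵢ = 7 ⇒ odd

m_sum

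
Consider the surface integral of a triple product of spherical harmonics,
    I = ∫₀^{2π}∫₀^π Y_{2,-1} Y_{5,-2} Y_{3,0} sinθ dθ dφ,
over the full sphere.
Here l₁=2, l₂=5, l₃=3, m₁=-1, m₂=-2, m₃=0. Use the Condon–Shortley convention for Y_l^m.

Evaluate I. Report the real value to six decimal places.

0.000000

Σmᵢ = -3 ≠ 0, so the φ-integral vanishes; I = 0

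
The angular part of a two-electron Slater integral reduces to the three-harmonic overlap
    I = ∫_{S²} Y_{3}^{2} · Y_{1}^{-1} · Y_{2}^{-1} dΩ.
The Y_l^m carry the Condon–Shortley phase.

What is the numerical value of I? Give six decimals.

Checks pass: Σm=0; 6 even; l₃=2∈[2,4].
(2·3+1)(2·1+1)(2·2+1) = 105
Δ: 2! 4! 0! / 7! → 1/105
sum: t=1:−1/4 = -1/4
3j²(3 1 2; 0 0 0) = Δ·Π!·Σ² = 3/35  (sign -1)
sum: t=0:+1/12 = 1/12
3j²(3 1 2; 2 -1 -1) = Δ·Π!·Σ² = 2/21  (sign -1)
combine: 4πI² = 105·3/35·2/21 = 6/7
take √, sign +1: I = 0.26116903

0.261169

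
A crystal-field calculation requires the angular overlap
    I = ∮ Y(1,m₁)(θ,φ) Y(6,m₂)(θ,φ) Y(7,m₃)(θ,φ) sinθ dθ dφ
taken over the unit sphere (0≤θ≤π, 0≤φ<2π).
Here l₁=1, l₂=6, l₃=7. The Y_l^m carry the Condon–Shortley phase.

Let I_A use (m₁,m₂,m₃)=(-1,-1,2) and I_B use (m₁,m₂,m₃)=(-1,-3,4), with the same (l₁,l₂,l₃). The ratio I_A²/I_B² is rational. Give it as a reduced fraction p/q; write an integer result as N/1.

36/55

Same 1,6,7: normalisation and zero-m 3j drop out of the ratio.
A: Δ: 0! 2! 12! / 15! → 1/1365; sum: t=0:+1/1209600 = 1/1209600; 3j²(1 6 7; -1 -1 2) = Δ·Π!·Σ² = 12/455  (sign -1)
B: Δ: 0! 2! 12! / 15! → 1/1365; sum: t=0:+1/4354560 = 1/4354560; 3j²(1 6 7; -1 -3 4) = Δ·Π!·Σ² = 11/273  (sign -1)
I_A²/I_B² = (12/455)/(11/273) = 36/55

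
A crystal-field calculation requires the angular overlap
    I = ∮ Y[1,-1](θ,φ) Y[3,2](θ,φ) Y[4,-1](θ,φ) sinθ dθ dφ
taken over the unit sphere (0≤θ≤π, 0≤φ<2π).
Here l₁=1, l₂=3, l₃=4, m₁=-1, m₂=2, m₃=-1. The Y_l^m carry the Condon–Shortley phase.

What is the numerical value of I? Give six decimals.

Checks pass: Σm=0; 8 even; l₃=4∈[2,4].
(2·1+1)(2·3+1)(2·4+1) = 189
Δ: 0! 2! 6! / 9! → 1/252
sum: t=0:+1/36 = 1/36
3j²(1 3 4; 0 0 0) = Δ·Π!·Σ² = 4/63  (sign +1)
sum: t=0:+1/240 = 1/240
3j²(1 3 4; -1 2 -1) = Δ·Π!·Σ² = 1/84  (sign -1)
combine: 4πI² = 189·4/63·1/84 = 1/7
take √, sign -1: I = -0.10662181

-0.106622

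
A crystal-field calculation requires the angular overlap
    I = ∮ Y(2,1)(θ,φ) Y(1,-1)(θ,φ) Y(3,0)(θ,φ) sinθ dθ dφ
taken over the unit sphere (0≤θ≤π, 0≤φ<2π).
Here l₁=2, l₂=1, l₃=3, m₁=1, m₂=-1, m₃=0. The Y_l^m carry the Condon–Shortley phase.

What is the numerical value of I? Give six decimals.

Rules hold: Σm=0, L=6 even, 1≤3≤3.
N = 5·3·7 = 105
Δ = 0!·4!·2!/7! = 1/105
Racah Σ t=0..0: t=0:+1/4 = 1/4
⇒ 3j(2 1 3; 0 0 0)² = 3/35, sgn -1
Racah Σ t=0..0: t=0:+1/12 = 1/12
⇒ 3j(2 1 3; 1 -1 0)² = 1/35, sgn -1
4πI² = N·(3j₀)²·(3jₘ)² = 9/35
I = +1·√(0.257143/4π) = 0.14304817

0.143048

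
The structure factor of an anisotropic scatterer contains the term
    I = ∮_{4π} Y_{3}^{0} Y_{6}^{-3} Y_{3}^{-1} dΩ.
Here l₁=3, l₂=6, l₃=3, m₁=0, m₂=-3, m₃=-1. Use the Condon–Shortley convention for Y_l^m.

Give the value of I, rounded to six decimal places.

m-sum = 0 − 3 − 1 = -4 ≠ 0 ⇒ I = 0

0.000000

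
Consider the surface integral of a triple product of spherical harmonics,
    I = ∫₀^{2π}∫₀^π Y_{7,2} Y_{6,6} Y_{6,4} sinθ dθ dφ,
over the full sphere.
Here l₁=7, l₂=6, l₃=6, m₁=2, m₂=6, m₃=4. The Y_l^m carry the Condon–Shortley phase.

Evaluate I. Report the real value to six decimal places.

Σmᵢ = 12 ≠ 0, so the φ-integral vanishes; I = 0

0.000000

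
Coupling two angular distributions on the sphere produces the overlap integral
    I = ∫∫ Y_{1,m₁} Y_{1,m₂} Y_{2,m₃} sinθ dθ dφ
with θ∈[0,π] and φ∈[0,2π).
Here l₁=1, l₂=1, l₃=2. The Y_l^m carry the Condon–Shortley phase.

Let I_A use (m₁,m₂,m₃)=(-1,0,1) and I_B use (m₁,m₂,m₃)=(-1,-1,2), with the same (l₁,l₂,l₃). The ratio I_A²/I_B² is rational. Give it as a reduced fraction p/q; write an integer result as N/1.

Shared (l₁,l₂,l₃)=(1,1,2): N and (l;000)² cancel in I_A²/I_B².
A: Δ = 0!·2!·2!/5! = 1/30; Racah Σ t=0..0: t=0:+1/2 = 1/2; ⇒ 3j(1 1 2; -1 0 1)² = 1/10, sgn -1
B: Δ = 0!·2!·2!/5! = 1/30; Racah Σ t=0..0: t=0:+1/4 = 1/4; ⇒ 3j(1 1 2; -1 -1 2)² = 1/5, sgn +1
I_A²/I_B² = (1/10)/(1/5) = 1/2

1/2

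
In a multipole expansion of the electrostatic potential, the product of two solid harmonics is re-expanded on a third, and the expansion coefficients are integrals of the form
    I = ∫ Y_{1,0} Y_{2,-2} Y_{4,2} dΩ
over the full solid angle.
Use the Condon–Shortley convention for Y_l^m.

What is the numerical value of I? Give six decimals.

triangle: need 1≤l₃≤3, have 4; I=0

0.000000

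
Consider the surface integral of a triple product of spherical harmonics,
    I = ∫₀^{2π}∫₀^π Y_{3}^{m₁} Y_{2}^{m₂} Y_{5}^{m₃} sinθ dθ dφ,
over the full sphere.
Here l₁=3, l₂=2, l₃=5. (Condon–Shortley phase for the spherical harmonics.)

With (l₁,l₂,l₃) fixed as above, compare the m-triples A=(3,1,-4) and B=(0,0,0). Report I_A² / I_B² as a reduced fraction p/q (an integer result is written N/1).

Same 3,2,5: normalisation and zero-m 3j drop out of the ratio.
A: Δ: 0! 6! 4! / 11! → 1/2310; sum: t=0:+1/4320 = 1/4320; 3j²(3 2 5; 3 1 -4) = Δ·Π!·Σ² = 2/55  (sign -1)
B: Δ: 0! 6! 4! / 11! → 1/2310; sum: t=0:+1/144 = 1/144; 3j²(3 2 5; 0 0 0) = Δ·Π!·Σ² = 10/231  (sign -1)
I_A²/I_B² = (2/55)/(10/231) = 21/25

21/25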